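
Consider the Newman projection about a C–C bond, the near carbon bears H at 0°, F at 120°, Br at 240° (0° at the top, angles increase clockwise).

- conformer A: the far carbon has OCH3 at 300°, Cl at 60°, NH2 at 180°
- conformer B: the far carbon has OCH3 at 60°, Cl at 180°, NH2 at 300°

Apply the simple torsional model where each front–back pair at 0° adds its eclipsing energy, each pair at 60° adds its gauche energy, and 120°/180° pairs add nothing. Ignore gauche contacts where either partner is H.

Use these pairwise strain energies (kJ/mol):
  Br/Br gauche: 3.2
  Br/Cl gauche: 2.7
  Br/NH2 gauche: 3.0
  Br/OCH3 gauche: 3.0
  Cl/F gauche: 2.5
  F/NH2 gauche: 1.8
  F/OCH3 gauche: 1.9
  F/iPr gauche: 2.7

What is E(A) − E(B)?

+0.2 kJ/mol

A (staggered): F(120°)/Cl(60°) gauche 2.5; F(120°)/NH2(180°) gauche 1.8; Br(240°)/OCH3(300°) gauche 3.0; Br(240°)/NH2(180°) gauche 3.0 → 10.3 kJ/mol.
B (staggered): F(120°)/OCH3(60°) gauche 1.9; F(120°)/Cl(180°) gauche 2.5; Br(240°)/Cl(180°) gauche 2.7; Br(240°)/NH2(300°) gauche 3.0 → 10.1 kJ/mol.
E(A) − E(B) = 10.3 − 10.1 = +0.2 kJ/mol.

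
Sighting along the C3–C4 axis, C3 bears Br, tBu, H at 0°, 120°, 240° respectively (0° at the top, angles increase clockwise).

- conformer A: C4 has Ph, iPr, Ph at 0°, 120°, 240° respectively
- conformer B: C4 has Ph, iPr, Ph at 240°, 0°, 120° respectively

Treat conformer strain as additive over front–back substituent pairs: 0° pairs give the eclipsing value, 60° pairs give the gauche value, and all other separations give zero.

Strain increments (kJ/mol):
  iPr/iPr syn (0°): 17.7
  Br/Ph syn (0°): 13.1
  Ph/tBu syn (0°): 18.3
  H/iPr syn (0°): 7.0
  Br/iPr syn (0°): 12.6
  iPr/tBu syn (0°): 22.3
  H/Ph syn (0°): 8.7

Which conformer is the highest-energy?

A (eclipsed): Br–Ph eclipsed, tBu–iPr eclipsed, H–Ph eclipsed; 13.1 + 22.3 + 8.7 = 44.1 kJ/mol.
B (eclipsed): Br–iPr eclipsed, tBu–Ph eclipsed, H–Ph eclipsed; 12.6 + 18.3 + 8.7 = 39.6 kJ/mol.
A has the highest total (44.1 kJ/mol).

A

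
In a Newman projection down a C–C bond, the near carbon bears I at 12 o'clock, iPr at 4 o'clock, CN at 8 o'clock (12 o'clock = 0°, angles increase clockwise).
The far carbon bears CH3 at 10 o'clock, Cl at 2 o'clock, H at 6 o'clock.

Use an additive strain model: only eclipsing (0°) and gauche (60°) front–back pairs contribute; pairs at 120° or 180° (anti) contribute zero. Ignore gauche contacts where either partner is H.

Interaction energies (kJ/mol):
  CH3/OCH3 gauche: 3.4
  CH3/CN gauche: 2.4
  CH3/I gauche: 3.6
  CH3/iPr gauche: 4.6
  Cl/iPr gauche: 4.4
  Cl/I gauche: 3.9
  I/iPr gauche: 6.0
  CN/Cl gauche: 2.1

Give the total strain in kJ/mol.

14.3 kJ/mol

This conformer is staggered. I at 0° is gauche with CH3 at 300° (3.6); I at 0° is gauche with Cl at 60° (3.9); iPr at 120° is gauche with Cl at 60° (4.4); CN at 240° is gauche with CH3 at 300° (2.4). Total 14.3 kJ/mol.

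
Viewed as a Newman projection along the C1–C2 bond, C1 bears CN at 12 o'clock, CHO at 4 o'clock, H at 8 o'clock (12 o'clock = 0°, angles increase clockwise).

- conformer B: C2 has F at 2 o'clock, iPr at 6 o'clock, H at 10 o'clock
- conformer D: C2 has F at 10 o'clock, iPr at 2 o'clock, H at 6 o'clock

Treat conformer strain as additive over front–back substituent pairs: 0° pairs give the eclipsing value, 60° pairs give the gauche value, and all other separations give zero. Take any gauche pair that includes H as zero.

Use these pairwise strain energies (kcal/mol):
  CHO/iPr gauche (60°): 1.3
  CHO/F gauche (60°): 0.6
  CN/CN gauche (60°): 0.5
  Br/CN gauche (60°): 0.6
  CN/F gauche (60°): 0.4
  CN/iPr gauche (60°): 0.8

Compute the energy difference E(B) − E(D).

B (staggered): CN–F gauche, CHO–F gauche, CHO–iPr gauche; 0.4 + 0.6 + 1.3 = 2.3 kcal/mol.
D (staggered): CN–F gauche, CN–iPr gauche, CHO–iPr gauche; 0.4 + 0.8 + 1.3 = 2.5 kcal/mol.
E(B) − E(D) = 2.3 − 2.5 = -0.2 kcal/mol.

-0.2 kcal/mol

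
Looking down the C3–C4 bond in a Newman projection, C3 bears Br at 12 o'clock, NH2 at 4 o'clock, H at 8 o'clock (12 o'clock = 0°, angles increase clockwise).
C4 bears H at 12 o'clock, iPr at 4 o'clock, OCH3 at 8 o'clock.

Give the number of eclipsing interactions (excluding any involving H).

Non-H eclipsing pairs: NH2(120°)/iPr(120°) — 1 interaction.

1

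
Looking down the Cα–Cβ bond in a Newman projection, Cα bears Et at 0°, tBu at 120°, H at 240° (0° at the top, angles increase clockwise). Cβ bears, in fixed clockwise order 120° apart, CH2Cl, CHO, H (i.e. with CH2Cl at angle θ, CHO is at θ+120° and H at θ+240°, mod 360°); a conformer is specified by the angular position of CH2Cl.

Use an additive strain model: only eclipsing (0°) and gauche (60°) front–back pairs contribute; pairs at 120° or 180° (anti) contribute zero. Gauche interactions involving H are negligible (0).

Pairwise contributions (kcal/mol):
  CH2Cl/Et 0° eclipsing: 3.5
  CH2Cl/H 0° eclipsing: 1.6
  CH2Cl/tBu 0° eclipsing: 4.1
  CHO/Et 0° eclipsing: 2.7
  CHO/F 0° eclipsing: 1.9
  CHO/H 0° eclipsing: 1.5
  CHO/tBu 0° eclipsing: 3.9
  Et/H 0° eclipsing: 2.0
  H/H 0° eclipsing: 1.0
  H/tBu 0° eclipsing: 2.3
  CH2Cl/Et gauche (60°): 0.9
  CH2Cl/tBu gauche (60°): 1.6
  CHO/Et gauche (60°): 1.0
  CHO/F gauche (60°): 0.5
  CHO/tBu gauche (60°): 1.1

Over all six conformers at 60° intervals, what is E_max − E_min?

CH2Cl at 0° (eclipsed): Et–CH2Cl eclipsed, tBu–CHO eclipsed, H–H eclipsed; 3.5 + 3.9 + 1.0 = 8.4 kcal/mol.
CH2Cl at 60° (staggered): Et–CH2Cl gauche, tBu–CH2Cl gauche, tBu–CHO gauche; 0.9 + 1.6 + 1.1 = 3.6 kcal/mol.
CH2Cl at 120° (eclipsed): Et–H eclipsed, tBu–CH2Cl eclipsed, H–CHO eclipsed; 2.0 + 4.1 + 1.5 = 7.6 kcal/mol.
CH2Cl at 180° (staggered): Et–CHO gauche, tBu–CH2Cl gauche; 1.0 + 1.6 = 2.6 kcal/mol.
CH2Cl at 240° (eclipsed): Et–CHO eclipsed, tBu–H eclipsed, H–CH2Cl eclipsed; 2.7 + 2.3 + 1.6 = 6.6 kcal/mol.
CH2Cl at 300° (staggered): Et–CH2Cl gauche, Et–CHO gauche, tBu–CHO gauche; 0.9 + 1.0 + 1.1 = 3.0 kcal/mol.
Max at 0° (8.4 kcal/mol), min at 180° (2.6 kcal/mol); barrier = 5.8 kcal/mol.

5.8 kcal/mol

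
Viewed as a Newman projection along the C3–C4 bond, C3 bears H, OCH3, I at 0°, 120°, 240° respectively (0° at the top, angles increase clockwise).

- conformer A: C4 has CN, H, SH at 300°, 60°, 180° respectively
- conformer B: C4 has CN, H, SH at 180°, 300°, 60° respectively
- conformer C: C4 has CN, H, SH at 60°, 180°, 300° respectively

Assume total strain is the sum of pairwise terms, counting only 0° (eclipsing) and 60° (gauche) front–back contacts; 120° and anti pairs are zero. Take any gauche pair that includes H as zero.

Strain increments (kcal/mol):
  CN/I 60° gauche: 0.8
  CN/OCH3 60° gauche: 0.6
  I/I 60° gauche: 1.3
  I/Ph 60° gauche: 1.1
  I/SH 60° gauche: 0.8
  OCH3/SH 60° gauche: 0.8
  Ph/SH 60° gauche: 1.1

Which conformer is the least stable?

A (staggered): OCH3–SH gauche, I–CN gauche, I–SH gauche; 0.8 + 0.8 + 0.8 = 2.4 kcal/mol.
B (staggered): OCH3–CN gauche, OCH3–SH gauche, I–CN gauche; 0.6 + 0.8 + 0.8 = 2.2 kcal/mol.
C (staggered): OCH3–CN gauche, I–SH gauche; 0.6 + 0.8 = 1.4 kcal/mol.
A has the highest total (2.4 kcal/mol).

A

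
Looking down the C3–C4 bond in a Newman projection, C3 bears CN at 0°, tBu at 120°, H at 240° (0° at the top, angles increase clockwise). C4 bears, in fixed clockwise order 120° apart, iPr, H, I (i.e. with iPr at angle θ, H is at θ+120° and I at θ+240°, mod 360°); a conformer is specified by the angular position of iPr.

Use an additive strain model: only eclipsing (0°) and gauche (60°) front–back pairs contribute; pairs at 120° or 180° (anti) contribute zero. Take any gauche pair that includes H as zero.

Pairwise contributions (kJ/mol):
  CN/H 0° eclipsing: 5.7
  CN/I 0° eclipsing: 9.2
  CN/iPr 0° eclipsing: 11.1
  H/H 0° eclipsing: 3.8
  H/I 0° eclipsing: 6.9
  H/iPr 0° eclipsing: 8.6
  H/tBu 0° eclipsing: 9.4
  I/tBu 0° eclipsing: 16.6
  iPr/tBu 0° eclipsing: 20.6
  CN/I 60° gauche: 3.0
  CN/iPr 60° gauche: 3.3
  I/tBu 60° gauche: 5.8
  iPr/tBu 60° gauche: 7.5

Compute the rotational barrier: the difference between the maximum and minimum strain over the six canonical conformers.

iPr at 0° is eclipsed. CN at 0° is eclipsed with iPr at 0° (11.1); tBu at 120° is eclipsed with H at 120° (9.4); H at 240° is eclipsed with I at 240° (6.9). Total 27.4 kJ/mol.
iPr at 60° is staggered. CN at 0° is gauche with iPr at 60° (3.3); CN at 0° is gauche with I at 300° (3.0); tBu at 120° is gauche with iPr at 60° (7.5). Total 13.8 kJ/mol.
iPr at 120° is eclipsed. CN at 0° is eclipsed with I at 0° (9.2); tBu at 120° is eclipsed with iPr at 120° (20.6); H at 240° is eclipsed with H at 240° (3.8). Total 33.6 kJ/mol.
iPr at 180° is staggered. CN at 0° is gauche with I at 60° (3.0); tBu at 120° is gauche with iPr at 180° (7.5); tBu at 120° is gauche with I at 60° (5.8). Total 16.3 kJ/mol.
iPr at 240° is eclipsed. CN at 0° is eclipsed with H at 0° (5.7); tBu at 120° is eclipsed with I at 120° (16.6); H at 240° is eclipsed with iPr at 240° (8.6). Total 30.9 kJ/mol.
iPr at 300° is staggered. CN at 0° is gauche with iPr at 300° (3.3); tBu at 120° is gauche with I at 180° (5.8). Total 9.1 kJ/mol.
Max at 120° (33.6 kJ/mol), min at 300° (9.1 kJ/mol); barrier = 24.5 kJ/mol.

24.5 kJ/mol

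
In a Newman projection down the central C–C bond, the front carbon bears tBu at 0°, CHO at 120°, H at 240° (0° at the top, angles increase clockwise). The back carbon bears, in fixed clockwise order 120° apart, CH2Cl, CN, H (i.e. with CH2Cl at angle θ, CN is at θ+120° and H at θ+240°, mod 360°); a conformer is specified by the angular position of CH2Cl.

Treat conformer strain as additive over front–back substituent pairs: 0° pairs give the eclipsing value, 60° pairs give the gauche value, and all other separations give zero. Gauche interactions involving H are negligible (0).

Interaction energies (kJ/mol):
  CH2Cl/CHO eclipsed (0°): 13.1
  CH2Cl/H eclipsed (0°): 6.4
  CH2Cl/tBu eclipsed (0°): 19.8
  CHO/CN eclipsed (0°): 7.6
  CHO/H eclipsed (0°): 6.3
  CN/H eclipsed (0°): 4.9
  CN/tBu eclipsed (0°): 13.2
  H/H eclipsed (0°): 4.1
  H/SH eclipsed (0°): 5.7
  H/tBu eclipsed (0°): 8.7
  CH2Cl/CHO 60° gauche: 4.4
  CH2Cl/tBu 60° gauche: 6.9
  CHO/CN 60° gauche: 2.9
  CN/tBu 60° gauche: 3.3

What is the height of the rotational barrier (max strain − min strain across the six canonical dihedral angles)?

23.8 kJ/mol

CH2Cl at 0° (eclipsed): tBu(0°)/CH2Cl(0°) eclipsed 19.8; CHO(120°)/CN(120°) eclipsed 7.6; H(240°)/H(240°) eclipsed 4.1 → 31.5 kJ/mol.
CH2Cl at 60° (staggered): tBu(0°)/CH2Cl(60°) gauche 6.9; CHO(120°)/CH2Cl(60°) gauche 4.4; CHO(120°)/CN(180°) gauche 2.9 → 14.2 kJ/mol.
CH2Cl at 120° (eclipsed): tBu(0°)/H(0°) eclipsed 8.7; CHO(120°)/CH2Cl(120°) eclipsed 13.1; H(240°)/CN(240°) eclipsed 4.9 → 26.7 kJ/mol.
CH2Cl at 180° (staggered): tBu(0°)/CN(300°) gauche 3.3; CHO(120°)/CH2Cl(180°) gauche 4.4 → 7.7 kJ/mol.
CH2Cl at 240° (eclipsed): tBu(0°)/CN(0°) eclipsed 13.2; CHO(120°)/H(120°) eclipsed 6.3; H(240°)/CH2Cl(240°) eclipsed 6.4 → 25.9 kJ/mol.
CH2Cl at 300° (staggered): tBu(0°)/CH2Cl(300°) gauche 6.9; tBu(0°)/CN(60°) gauche 3.3; CHO(120°)/CN(60°) gauche 2.9 → 13.1 kJ/mol.
Max at 0° (31.5 kJ/mol), min at 180° (7.7 kJ/mol); barrier = 23.8 kJ/mol.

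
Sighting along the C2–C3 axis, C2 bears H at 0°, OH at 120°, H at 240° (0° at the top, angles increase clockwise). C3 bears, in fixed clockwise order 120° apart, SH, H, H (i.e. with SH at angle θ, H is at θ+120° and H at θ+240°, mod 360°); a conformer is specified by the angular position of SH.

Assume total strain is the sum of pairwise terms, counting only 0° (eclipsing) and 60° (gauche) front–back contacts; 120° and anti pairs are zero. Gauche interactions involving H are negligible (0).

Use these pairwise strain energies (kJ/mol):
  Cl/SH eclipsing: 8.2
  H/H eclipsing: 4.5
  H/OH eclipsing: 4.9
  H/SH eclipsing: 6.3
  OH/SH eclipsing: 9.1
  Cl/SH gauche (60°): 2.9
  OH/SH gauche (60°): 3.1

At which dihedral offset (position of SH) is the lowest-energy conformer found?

SH at 0° is eclipsed. H at 0° is eclipsed with SH at 0° (6.3); OH at 120° is eclipsed with H at 120° (4.9); H at 240° is eclipsed with H at 240° (4.5). Total 15.7 kJ/mol.
SH at 60° is staggered. OH at 120° is gauche with SH at 60° (3.1). Total 3.1 kJ/mol.
SH at 120° is eclipsed. H at 0° is eclipsed with H at 0° (4.5); OH at 120° is eclipsed with SH at 120° (9.1); H at 240° is eclipsed with H at 240° (4.5). Total 18.1 kJ/mol.
SH at 180° is staggered. OH at 120° is gauche with SH at 180° (3.1). Total 3.1 kJ/mol.
SH at 240° is eclipsed. H at 0° is eclipsed with H at 0° (4.5); OH at 120° is eclipsed with H at 120° (4.9); H at 240° is eclipsed with SH at 240° (6.3). Total 15.7 kJ/mol.
SH at 300° (staggered): no non-H gauche contacts → 0.0 kJ/mol.
The minimum (0.0 kJ/mol) occurs with SH at 300°.

300°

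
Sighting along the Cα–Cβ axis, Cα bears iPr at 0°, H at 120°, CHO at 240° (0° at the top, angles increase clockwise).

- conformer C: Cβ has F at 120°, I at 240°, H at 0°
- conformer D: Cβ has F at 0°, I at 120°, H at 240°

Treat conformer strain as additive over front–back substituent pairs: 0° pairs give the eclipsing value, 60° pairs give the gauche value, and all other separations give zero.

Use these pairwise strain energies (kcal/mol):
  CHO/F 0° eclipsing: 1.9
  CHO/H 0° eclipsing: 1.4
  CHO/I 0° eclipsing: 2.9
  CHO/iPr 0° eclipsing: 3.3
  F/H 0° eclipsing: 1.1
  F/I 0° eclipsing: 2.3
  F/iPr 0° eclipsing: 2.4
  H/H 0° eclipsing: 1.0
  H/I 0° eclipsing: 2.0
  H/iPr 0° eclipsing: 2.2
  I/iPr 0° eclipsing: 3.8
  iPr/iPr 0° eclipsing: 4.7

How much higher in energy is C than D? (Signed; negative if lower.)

C (eclipsed): iPr–H eclipsed, H–F eclipsed, CHO–I eclipsed; 2.2 + 1.1 + 2.9 = 6.2 kcal/mol.
D (eclipsed): iPr–F eclipsed, H–I eclipsed, CHO–H eclipsed; 2.4 + 2.0 + 1.4 = 5.8 kcal/mol.
E(C) − E(D) = 6.2 − 5.8 = +0.4 kcal/mol.

+0.4 kcal/mol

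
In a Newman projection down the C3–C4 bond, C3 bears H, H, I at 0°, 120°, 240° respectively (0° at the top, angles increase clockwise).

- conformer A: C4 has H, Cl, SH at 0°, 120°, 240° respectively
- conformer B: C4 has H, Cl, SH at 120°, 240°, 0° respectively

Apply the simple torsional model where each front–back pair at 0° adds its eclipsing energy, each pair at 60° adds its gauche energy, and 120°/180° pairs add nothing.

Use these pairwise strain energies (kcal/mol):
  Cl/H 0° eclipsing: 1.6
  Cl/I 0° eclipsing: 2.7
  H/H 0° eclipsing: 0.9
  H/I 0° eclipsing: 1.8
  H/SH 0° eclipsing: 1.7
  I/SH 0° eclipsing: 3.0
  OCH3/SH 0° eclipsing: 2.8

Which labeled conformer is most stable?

A is eclipsed. H at 0° is eclipsed with H at 0° (0.9); H at 120° is eclipsed with Cl at 120° (1.6); I at 240° is eclipsed with SH at 240° (3.0). Total 5.5 kcal/mol.
B is eclipsed. H at 0° is eclipsed with SH at 0° (1.7); H at 120° is eclipsed with H at 120° (0.9); I at 240° is eclipsed with Cl at 240° (2.7). Total 5.3 kcal/mol.
B has the lowest total (5.3 kcal/mol).

B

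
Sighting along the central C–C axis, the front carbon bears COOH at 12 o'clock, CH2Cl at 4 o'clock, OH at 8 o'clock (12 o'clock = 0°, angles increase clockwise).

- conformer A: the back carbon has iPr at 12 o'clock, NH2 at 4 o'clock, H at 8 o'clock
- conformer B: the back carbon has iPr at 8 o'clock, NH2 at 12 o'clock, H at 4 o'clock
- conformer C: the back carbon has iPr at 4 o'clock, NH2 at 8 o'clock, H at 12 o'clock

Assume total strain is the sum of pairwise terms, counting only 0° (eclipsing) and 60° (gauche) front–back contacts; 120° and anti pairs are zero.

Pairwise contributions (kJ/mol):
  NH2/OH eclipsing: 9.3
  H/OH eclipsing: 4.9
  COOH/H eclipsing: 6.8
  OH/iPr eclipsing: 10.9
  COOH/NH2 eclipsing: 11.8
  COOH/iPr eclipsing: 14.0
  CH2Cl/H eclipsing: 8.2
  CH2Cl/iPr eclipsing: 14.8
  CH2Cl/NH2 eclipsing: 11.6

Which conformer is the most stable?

A

A (eclipsed): COOH(0°)/iPr(0°) eclipsed 14.0; CH2Cl(120°)/NH2(120°) eclipsed 11.6; OH(240°)/H(240°) eclipsed 4.9 → 30.5 kJ/mol.
B (eclipsed): COOH(0°)/NH2(0°) eclipsed 11.8; CH2Cl(120°)/H(120°) eclipsed 8.2; OH(240°)/iPr(240°) eclipsed 10.9 → 30.9 kJ/mol.
C (eclipsed): COOH(0°)/H(0°) eclipsed 6.8; CH2Cl(120°)/iPr(120°) eclipsed 14.8; OH(240°)/NH2(240°) eclipsed 9.3 → 30.9 kJ/mol.
A has the lowest total (30.5 kJ/mol).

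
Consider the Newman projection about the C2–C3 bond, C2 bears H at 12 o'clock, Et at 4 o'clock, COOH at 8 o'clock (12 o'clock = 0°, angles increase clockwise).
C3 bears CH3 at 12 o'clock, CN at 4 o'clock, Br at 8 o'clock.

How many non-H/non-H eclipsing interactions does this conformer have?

Non-H eclipsing pairs: Et(120°)/CN(120°); COOH(240°)/Br(240°) — 2 interactions.

2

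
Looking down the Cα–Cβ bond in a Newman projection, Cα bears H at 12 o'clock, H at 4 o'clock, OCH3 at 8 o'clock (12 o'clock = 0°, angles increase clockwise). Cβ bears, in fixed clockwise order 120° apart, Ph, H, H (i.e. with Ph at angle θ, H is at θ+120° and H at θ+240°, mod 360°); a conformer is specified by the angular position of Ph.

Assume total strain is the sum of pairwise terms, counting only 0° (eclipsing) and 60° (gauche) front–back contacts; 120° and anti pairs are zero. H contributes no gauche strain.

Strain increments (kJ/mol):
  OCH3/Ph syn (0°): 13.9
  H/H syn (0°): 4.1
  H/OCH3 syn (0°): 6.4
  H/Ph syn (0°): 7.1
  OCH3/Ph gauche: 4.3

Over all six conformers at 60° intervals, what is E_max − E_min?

Ph at 0° (eclipsed): H–Ph eclipsed, H–H eclipsed, OCH3–H eclipsed; 7.1 + 4.1 + 6.4 = 17.6 kJ/mol.
Ph at 60° (staggered): no non-H gauche contacts → 0.0 kJ/mol.
Ph at 120° (eclipsed): H–H eclipsed, H–Ph eclipsed, OCH3–H eclipsed; 4.1 + 7.1 + 6.4 = 17.6 kJ/mol.
Ph at 180° (staggered): OCH3–Ph gauche; 4.3 = 4.3 kJ/mol.
Ph at 240° (eclipsed): H–H eclipsed, H–H eclipsed, OCH3–Ph eclipsed; 4.1 + 4.1 + 13.9 = 22.1 kJ/mol.
Ph at 300° (staggered): OCH3–Ph gauche; 4.3 = 4.3 kJ/mol.
Max at 240° (22.1 kJ/mol), min at 60° (0.0 kJ/mol); barrier = 22.1 kJ/mol.

22.1 kJ/mol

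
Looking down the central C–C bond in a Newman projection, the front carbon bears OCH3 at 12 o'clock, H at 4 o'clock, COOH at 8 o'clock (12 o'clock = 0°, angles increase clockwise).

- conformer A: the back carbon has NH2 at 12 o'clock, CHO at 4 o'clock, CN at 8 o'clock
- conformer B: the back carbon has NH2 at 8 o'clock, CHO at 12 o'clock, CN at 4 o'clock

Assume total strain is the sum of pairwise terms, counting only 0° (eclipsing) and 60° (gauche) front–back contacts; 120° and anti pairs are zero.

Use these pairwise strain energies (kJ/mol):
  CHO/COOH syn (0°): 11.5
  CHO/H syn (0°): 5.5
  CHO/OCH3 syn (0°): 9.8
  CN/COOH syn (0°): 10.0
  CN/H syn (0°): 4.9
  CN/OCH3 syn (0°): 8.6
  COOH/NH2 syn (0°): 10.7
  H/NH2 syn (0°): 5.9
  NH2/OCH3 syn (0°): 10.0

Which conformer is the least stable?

A (eclipsed): OCH3(0°)/NH2(0°) eclipsed 10.0; H(120°)/CHO(120°) eclipsed 5.5; COOH(240°)/CN(240°) eclipsed 10.0 → 25.5 kJ/mol.
B (eclipsed): OCH3(0°)/CHO(0°) eclipsed 9.8; H(120°)/CN(120°) eclipsed 4.9; COOH(240°)/NH2(240°) eclipsed 10.7 → 25.4 kJ/mol.
A has the highest total (25.5 kJ/mol).

A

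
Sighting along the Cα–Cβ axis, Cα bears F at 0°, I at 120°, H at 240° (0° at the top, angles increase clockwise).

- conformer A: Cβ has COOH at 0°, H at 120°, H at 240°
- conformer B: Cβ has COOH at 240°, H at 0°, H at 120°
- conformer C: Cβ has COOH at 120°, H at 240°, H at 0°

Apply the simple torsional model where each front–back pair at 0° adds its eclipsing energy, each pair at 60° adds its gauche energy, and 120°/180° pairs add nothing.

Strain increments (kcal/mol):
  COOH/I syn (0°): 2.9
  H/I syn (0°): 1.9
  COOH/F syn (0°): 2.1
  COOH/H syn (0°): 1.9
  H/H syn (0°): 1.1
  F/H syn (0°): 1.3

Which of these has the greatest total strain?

C

A (eclipsed): F–COOH eclipsed, I–H eclipsed, H–H eclipsed; 2.1 + 1.9 + 1.1 = 5.1 kcal/mol.
B (eclipsed): F–H eclipsed, I–H eclipsed, H–COOH eclipsed; 1.3 + 1.9 + 1.9 = 5.1 kcal/mol.
C (eclipsed): F–H eclipsed, I–COOH eclipsed, H–H eclipsed; 1.3 + 2.9 + 1.1 = 5.3 kcal/mol.
C has the highest total (5.3 kcal/mol).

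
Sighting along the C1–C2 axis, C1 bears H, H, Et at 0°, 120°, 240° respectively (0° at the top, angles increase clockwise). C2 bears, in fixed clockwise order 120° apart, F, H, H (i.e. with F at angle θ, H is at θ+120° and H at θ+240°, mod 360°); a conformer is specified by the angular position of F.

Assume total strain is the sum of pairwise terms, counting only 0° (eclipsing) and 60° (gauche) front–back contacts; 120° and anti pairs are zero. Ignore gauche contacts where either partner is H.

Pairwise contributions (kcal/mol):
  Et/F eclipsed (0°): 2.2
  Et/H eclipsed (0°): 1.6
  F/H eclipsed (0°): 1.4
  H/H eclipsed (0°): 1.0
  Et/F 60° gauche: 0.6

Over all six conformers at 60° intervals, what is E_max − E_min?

4.2 kcal/mol

F at 0° (eclipsed): H(0°)/F(0°) eclipsed 1.4; H(120°)/H(120°) eclipsed 1.0; Et(240°)/H(240°) eclipsed 1.6 → 4.0 kcal/mol.
F at 60° (staggered): no non-H gauche contacts → 0.0 kcal/mol.
F at 120° (eclipsed): H(0°)/H(0°) eclipsed 1.0; H(120°)/F(120°) eclipsed 1.4; Et(240°)/H(240°) eclipsed 1.6 → 4.0 kcal/mol.
F at 180° (staggered): Et(240°)/F(180°) gauche 0.6 → 0.6 kcal/mol.
F at 240° (eclipsed): H(0°)/H(0°) eclipsed 1.0; H(120°)/H(120°) eclipsed 1.0; Et(240°)/F(240°) eclipsed 2.2 → 4.2 kcal/mol.
F at 300° (staggered): Et(240°)/F(300°) gauche 0.6 → 0.6 kcal/mol.
Max at 240° (4.2 kcal/mol), min at 60° (0.0 kcal/mol); barrier = 4.2 kcal/mol.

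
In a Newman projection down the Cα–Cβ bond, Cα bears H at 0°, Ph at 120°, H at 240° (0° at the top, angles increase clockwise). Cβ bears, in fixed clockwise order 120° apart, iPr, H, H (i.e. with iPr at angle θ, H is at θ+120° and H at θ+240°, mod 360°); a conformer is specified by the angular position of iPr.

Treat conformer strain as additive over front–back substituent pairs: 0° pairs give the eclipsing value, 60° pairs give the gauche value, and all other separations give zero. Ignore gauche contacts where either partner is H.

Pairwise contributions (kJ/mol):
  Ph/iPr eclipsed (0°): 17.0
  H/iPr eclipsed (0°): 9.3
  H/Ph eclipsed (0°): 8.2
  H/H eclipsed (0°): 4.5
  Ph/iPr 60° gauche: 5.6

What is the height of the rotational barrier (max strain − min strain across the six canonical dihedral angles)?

26.0 kJ/mol

iPr at 0° (eclipsed): H–iPr eclipsed, Ph–H eclipsed, H–H eclipsed; 9.3 + 8.2 + 4.5 = 22.0 kJ/mol.
iPr at 60° (staggered): Ph–iPr gauche; 5.6 = 5.6 kJ/mol.
iPr at 120° (eclipsed): H–H eclipsed, Ph–iPr eclipsed, H–H eclipsed; 4.5 + 17.0 + 4.5 = 26.0 kJ/mol.
iPr at 180° (staggered): Ph–iPr gauche; 5.6 = 5.6 kJ/mol.
iPr at 240° (eclipsed): H–H eclipsed, Ph–H eclipsed, H–iPr eclipsed; 4.5 + 8.2 + 9.3 = 22.0 kJ/mol.
iPr at 300° (staggered): no non-H gauche contacts → 0.0 kJ/mol.
Max at 120° (26.0 kJ/mol), min at 300° (0.0 kJ/mol); barrier = 26.0 kJ/mol.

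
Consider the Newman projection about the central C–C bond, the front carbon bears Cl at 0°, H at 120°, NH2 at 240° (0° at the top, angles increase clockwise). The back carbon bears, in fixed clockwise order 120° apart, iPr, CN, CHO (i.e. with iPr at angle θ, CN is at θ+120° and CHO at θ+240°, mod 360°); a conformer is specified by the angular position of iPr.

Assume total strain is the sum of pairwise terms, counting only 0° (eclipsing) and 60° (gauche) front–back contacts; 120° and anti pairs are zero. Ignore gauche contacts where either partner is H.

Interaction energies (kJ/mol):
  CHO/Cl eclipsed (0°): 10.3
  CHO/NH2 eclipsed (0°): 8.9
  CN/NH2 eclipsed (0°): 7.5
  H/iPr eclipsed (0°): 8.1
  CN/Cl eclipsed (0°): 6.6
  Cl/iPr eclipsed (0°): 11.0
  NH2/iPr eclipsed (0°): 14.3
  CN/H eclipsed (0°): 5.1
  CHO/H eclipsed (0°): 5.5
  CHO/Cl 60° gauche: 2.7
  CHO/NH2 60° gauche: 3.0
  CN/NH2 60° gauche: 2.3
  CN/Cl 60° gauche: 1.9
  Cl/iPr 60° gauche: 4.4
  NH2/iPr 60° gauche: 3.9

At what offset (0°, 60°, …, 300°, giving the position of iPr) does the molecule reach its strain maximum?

240°

iPr at 0° (eclipsed): Cl–iPr eclipsed, H–CN eclipsed, NH2–CHO eclipsed; 11.0 + 5.1 + 8.9 = 25.0 kJ/mol.
iPr at 60° (staggered): Cl–iPr gauche, Cl–CHO gauche, NH2–CN gauche, NH2–CHO gauche; 4.4 + 2.7 + 2.3 + 3.0 = 12.4 kJ/mol.
iPr at 120° (eclipsed): Cl–CHO eclipsed, H–iPr eclipsed, NH2–CN eclipsed; 10.3 + 8.1 + 7.5 = 25.9 kJ/mol.
iPr at 180° (staggered): Cl–CN gauche, Cl–CHO gauche, NH2–iPr gauche, NH2–CN gauche; 1.9 + 2.7 + 3.9 + 2.3 = 10.8 kJ/mol.
iPr at 240° (eclipsed): Cl–CN eclipsed, H–CHO eclipsed, NH2–iPr eclipsed; 6.6 + 5.5 + 14.3 = 26.4 kJ/mol.
iPr at 300° (staggered): Cl–iPr gauche, Cl–CN gauche, NH2–iPr gauche, NH2–CHO gauche; 4.4 + 1.9 + 3.9 + 3.0 = 13.2 kJ/mol.
The maximum (26.4 kJ/mol) occurs with iPr at 240°.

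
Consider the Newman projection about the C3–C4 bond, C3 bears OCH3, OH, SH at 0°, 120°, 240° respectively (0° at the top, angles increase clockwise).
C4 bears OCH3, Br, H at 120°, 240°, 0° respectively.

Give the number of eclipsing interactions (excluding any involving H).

2

Non-H eclipsing pairs: OH(120°)/OCH3(120°); SH(240°)/Br(240°) — 2 interactions.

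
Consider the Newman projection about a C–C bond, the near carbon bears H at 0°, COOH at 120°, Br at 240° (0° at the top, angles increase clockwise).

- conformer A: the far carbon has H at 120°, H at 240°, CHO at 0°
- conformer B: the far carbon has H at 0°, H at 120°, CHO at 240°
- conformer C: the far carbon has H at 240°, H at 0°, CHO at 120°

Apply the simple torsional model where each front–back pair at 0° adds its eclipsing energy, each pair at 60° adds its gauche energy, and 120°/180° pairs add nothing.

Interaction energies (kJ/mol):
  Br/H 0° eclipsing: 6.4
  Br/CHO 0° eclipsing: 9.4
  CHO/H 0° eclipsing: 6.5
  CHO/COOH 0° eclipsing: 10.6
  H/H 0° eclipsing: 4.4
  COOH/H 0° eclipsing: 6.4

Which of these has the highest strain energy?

A (eclipsed): H–CHO eclipsed, COOH–H eclipsed, Br–H eclipsed; 6.5 + 6.4 + 6.4 = 19.3 kJ/mol.
B (eclipsed): H–H eclipsed, COOH–H eclipsed, Br–CHO eclipsed; 4.4 + 6.4 + 9.4 = 20.2 kJ/mol.
C (eclipsed): H–H eclipsed, COOH–CHO eclipsed, Br–H eclipsed; 4.4 + 10.6 + 6.4 = 21.4 kJ/mol.
C has the highest total (21.4 kJ/mol).

C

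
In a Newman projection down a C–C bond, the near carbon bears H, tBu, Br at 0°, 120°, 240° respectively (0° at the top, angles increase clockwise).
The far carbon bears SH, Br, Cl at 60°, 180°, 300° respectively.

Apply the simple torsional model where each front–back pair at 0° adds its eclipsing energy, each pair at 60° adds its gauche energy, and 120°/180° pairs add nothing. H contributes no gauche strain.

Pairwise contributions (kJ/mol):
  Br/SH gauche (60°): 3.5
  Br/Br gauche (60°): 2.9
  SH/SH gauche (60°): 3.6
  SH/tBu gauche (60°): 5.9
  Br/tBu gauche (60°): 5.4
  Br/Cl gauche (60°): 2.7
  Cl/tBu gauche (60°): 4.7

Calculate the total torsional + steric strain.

16.9 kJ/mol

This conformer is staggered. tBu at 120° is gauche with SH at 60° (5.9); tBu at 120° is gauche with Br at 180° (5.4); Br at 240° is gauche with Br at 180° (2.9); Br at 240° is gauche with Cl at 300° (2.7). Total 16.9 kJ/mol.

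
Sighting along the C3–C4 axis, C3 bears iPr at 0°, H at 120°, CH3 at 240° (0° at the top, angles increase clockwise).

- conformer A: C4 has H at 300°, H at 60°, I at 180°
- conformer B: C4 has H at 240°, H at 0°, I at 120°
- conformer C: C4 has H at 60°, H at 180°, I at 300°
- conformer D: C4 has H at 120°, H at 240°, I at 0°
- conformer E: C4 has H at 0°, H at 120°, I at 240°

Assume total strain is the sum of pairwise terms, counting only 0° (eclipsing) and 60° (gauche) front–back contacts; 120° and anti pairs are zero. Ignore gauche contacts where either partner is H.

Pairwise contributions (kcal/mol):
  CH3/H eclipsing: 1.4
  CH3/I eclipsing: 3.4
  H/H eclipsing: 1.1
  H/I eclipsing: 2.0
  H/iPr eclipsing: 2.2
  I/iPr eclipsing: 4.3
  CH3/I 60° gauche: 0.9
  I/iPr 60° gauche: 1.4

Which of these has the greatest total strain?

A (staggered): CH3–I gauche; 0.9 = 0.9 kcal/mol.
B (eclipsed): iPr–H eclipsed, H–I eclipsed, CH3–H eclipsed; 2.2 + 2.0 + 1.4 = 5.6 kcal/mol.
C (staggered): iPr–I gauche, CH3–I gauche; 1.4 + 0.9 = 2.3 kcal/mol.
D (eclipsed): iPr–I eclipsed, H–H eclipsed, CH3–H eclipsed; 4.3 + 1.1 + 1.4 = 6.8 kcal/mol.
E (eclipsed): iPr–H eclipsed, H–H eclipsed, CH3–I eclipsed; 2.2 + 1.1 + 3.4 = 6.7 kcal/mol.
D has the highest total (6.8 kcal/mol).

D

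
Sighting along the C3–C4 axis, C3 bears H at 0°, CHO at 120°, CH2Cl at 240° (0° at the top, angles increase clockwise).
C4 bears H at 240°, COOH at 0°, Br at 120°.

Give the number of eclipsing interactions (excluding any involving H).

Non-H eclipsing pairs: CHO(120°)/Br(120°) — 1 interaction.

1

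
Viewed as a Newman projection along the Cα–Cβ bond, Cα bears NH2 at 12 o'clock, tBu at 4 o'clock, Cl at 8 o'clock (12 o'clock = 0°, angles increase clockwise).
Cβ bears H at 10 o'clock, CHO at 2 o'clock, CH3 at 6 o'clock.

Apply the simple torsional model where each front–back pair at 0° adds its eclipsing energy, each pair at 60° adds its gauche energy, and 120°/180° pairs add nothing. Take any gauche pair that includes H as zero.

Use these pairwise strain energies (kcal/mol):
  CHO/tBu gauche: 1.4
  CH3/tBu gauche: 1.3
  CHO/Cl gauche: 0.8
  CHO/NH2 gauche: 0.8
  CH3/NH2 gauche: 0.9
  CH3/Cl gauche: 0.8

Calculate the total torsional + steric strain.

This conformer (staggered): NH2–CHO gauche, tBu–CHO gauche, tBu–CH3 gauche, Cl–CH3 gauche; 0.8 + 1.4 + 1.3 + 0.8 = 4.3 kcal/mol.

4.3 kcal/mol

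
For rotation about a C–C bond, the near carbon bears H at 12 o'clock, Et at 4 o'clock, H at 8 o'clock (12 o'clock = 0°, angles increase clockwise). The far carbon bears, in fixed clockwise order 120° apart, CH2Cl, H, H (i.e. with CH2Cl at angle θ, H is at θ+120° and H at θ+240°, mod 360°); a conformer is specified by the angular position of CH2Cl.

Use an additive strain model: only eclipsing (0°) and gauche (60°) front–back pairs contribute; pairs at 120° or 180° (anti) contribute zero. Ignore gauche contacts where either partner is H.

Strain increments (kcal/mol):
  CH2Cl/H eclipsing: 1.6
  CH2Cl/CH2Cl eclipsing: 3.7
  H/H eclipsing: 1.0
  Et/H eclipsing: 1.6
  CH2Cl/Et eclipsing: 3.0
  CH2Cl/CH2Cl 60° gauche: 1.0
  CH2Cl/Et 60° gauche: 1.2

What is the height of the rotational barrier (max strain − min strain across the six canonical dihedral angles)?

5.0 kcal/mol

CH2Cl at 0° (eclipsed): H–CH2Cl eclipsed, Et–H eclipsed, H–H eclipsed; 1.6 + 1.6 + 1.0 = 4.2 kcal/mol.
CH2Cl at 60° (staggered): Et–CH2Cl gauche; 1.2 = 1.2 kcal/mol.
CH2Cl at 120° (eclipsed): H–H eclipsed, Et–CH2Cl eclipsed, H–H eclipsed; 1.0 + 3.0 + 1.0 = 5.0 kcal/mol.
CH2Cl at 180° (staggered): Et–CH2Cl gauche; 1.2 = 1.2 kcal/mol.
CH2Cl at 240° (eclipsed): H–H eclipsed, Et–H eclipsed, H–CH2Cl eclipsed; 1.0 + 1.6 + 1.6 = 4.2 kcal/mol.
CH2Cl at 300° (staggered): no non-H gauche contacts → 0.0 kcal/mol.
Max at 120° (5.0 kcal/mol), min at 300° (0.0 kcal/mol); barrier = 5.0 kcal/mol.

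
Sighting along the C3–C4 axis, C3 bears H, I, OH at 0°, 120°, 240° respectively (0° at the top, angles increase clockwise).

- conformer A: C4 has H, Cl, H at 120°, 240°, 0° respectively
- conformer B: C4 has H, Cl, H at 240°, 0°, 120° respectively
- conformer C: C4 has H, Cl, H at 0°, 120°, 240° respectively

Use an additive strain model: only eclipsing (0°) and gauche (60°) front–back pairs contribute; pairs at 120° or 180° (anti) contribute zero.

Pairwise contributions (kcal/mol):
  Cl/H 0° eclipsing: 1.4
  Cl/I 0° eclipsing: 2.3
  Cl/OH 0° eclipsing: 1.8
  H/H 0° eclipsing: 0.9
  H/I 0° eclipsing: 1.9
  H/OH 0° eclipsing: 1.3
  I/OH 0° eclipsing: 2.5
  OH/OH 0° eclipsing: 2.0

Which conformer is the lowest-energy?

A (eclipsed): H(0°)/H(0°) eclipsed 0.9; I(120°)/H(120°) eclipsed 1.9; OH(240°)/Cl(240°) eclipsed 1.8 → 4.6 kcal/mol.
B (eclipsed): H(0°)/Cl(0°) eclipsed 1.4; I(120°)/H(120°) eclipsed 1.9; OH(240°)/H(240°) eclipsed 1.3 → 4.6 kcal/mol.
C (eclipsed): H(0°)/H(0°) eclipsed 0.9; I(120°)/Cl(120°) eclipsed 2.3; OH(240°)/H(240°) eclipsed 1.3 → 4.5 kcal/mol.
C has the lowest total (4.5 kcal/mol).

C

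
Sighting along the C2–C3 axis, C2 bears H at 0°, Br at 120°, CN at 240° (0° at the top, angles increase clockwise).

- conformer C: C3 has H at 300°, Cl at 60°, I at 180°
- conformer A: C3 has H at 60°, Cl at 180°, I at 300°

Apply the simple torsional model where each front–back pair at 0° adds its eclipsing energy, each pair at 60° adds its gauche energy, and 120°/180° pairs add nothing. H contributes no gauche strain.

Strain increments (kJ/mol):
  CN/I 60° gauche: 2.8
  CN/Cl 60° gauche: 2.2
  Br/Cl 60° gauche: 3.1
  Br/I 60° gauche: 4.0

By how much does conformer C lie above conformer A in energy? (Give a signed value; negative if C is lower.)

C (staggered): Br–Cl gauche, Br–I gauche, CN–I gauche; 3.1 + 4.0 + 2.8 = 9.9 kJ/mol.
A (staggered): Br–Cl gauche, CN–Cl gauche, CN–I gauche; 3.1 + 2.2 + 2.8 = 8.1 kJ/mol.
E(C) − E(A) = 9.9 − 8.1 = +1.8 kJ/mol.

+1.8 kJ/mol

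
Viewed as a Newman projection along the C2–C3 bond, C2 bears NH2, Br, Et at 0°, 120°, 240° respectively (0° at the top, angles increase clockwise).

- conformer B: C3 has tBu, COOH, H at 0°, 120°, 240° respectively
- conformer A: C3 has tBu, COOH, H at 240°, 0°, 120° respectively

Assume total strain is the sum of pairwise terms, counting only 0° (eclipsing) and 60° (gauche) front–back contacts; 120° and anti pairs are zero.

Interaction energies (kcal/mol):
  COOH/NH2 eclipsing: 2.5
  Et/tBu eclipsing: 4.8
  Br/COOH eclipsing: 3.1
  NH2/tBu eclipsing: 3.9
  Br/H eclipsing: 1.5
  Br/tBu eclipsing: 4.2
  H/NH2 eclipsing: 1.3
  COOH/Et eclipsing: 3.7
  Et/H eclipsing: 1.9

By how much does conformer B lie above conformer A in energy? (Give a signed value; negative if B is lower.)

+0.1 kcal/mol

B (eclipsed): NH2(0°)/tBu(0°) eclipsed 3.9; Br(120°)/COOH(120°) eclipsed 3.1; Et(240°)/H(240°) eclipsed 1.9 → 8.9 kcal/mol.
A (eclipsed): NH2(0°)/COOH(0°) eclipsed 2.5; Br(120°)/H(120°) eclipsed 1.5; Et(240°)/tBu(240°) eclipsed 4.8 → 8.8 kcal/mol.
E(B) − E(A) = 8.9 − 8.8 = +0.1 kcal/mol.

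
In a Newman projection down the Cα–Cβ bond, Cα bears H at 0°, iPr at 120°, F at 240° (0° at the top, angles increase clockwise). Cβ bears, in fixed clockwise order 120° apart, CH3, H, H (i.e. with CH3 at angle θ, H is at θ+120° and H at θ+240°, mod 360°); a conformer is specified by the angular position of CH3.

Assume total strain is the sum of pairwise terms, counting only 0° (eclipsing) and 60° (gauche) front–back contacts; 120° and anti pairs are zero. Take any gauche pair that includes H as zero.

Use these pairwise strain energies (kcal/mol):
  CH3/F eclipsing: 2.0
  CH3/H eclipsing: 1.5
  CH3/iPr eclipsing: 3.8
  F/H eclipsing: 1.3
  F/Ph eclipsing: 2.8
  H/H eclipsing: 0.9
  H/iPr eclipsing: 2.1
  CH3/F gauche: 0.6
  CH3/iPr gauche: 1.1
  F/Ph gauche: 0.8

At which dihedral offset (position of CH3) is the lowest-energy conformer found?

CH3 at 0° (eclipsed): H–CH3 eclipsed, iPr–H eclipsed, F–H eclipsed; 1.5 + 2.1 + 1.3 = 4.9 kcal/mol.
CH3 at 60° (staggered): iPr–CH3 gauche; 1.1 = 1.1 kcal/mol.
CH3 at 120° (eclipsed): H–H eclipsed, iPr–CH3 eclipsed, F–H eclipsed; 0.9 + 3.8 + 1.3 = 6.0 kcal/mol.
CH3 at 180° (staggered): iPr–CH3 gauche, F–CH3 gauche; 1.1 + 0.6 = 1.7 kcal/mol.
CH3 at 240° (eclipsed): H–H eclipsed, iPr–H eclipsed, F–CH3 eclipsed; 0.9 + 2.1 + 2.0 = 5.0 kcal/mol.
CH3 at 300° (staggered): F–CH3 gauche; 0.6 = 0.6 kcal/mol.
The minimum (0.6 kcal/mol) occurs with CH3 at 300°.

300°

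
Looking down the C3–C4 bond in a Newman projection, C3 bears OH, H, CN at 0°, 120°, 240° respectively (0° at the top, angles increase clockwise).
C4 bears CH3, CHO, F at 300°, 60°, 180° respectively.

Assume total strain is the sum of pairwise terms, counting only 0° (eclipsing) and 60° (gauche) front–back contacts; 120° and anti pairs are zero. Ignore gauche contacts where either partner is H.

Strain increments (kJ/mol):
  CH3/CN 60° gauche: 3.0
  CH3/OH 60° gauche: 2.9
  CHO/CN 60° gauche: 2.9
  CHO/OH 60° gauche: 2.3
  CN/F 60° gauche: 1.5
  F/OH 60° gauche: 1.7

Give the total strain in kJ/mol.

9.7 kJ/mol

This conformer (staggered): OH–CH3 gauche, OH–CHO gauche, CN–CH3 gauche, CN–F gauche; 2.9 + 2.3 + 3.0 + 1.5 = 9.7 kJ/mol.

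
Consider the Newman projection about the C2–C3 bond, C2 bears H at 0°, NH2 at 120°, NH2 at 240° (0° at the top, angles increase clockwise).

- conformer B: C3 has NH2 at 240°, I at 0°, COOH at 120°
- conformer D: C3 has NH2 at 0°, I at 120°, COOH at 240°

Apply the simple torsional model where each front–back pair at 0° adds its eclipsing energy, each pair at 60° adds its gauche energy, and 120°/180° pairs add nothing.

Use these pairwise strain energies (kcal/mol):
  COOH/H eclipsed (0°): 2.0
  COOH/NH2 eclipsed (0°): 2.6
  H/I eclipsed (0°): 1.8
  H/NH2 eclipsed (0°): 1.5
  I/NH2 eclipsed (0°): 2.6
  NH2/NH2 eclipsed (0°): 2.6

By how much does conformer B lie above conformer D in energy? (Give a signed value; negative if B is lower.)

B (eclipsed): H–I eclipsed, NH2–COOH eclipsed, NH2–NH2 eclipsed; 1.8 + 2.6 + 2.6 = 7.0 kcal/mol.
D (eclipsed): H–NH2 eclipsed, NH2–I eclipsed, NH2–COOH eclipsed; 1.5 + 2.6 + 2.6 = 6.7 kcal/mol.
E(B) − E(D) = 7.0 − 6.7 = +0.3 kcal/mol.

+0.3 kcal/mol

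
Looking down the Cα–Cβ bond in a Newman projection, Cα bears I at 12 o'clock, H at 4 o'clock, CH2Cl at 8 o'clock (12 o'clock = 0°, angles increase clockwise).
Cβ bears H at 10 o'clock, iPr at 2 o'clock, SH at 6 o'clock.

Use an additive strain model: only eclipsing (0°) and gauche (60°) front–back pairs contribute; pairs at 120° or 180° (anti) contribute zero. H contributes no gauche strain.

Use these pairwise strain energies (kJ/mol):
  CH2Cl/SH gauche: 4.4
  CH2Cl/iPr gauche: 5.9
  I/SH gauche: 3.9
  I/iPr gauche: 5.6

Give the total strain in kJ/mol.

10.0 kJ/mol

This conformer (staggered): I(0°)/iPr(60°) gauche 5.6; CH2Cl(240°)/SH(180°) gauche 4.4 → 10.0 kJ/mol.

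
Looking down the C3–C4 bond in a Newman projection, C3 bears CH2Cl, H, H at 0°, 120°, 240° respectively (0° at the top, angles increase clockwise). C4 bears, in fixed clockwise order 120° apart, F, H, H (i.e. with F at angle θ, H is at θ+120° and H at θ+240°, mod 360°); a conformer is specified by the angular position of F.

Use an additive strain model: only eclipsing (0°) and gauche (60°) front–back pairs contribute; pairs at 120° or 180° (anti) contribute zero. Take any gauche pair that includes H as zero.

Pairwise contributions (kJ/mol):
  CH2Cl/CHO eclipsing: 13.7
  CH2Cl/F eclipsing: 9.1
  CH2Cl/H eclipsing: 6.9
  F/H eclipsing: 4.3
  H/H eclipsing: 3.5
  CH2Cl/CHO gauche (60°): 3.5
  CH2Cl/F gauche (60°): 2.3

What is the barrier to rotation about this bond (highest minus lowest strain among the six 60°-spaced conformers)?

16.1 kJ/mol

F at 0° (eclipsed): CH2Cl–F eclipsed, H–H eclipsed, H–H eclipsed; 9.1 + 3.5 + 3.5 = 16.1 kJ/mol.
F at 60° (staggered): CH2Cl–F gauche; 2.3 = 2.3 kJ/mol.
F at 120° (eclipsed): CH2Cl–H eclipsed, H–F eclipsed, H–H eclipsed; 6.9 + 4.3 + 3.5 = 14.7 kJ/mol.
F at 180° (staggered): no non-H gauche contacts → 0.0 kJ/mol.
F at 240° (eclipsed): CH2Cl–H eclipsed, H–H eclipsed, H–F eclipsed; 6.9 + 3.5 + 4.3 = 14.7 kJ/mol.
F at 300° (staggered): CH2Cl–F gauche; 2.3 = 2.3 kJ/mol.
Max at 0° (16.1 kJ/mol), min at 180° (0.0 kJ/mol); barrier = 16.1 kJ/mol.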